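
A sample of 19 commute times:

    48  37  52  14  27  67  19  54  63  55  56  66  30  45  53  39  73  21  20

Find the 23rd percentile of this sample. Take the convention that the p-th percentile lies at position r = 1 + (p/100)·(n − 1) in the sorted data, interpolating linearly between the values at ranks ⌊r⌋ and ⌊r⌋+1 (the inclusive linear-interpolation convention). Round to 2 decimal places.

27.42

Sorted: 14, 19, 20, 21, 27, 30, 37, 39, 45, 48, 52, 53, 54, 55, 56, 63, 66, 67, 73.
n = 19.
r = 1 + (23/100)·(19 − 1) = 1 + 4.14 = 5.14.
Rank 5 is 27 and rank 6 is 30.
Interpolate: 27 + 0.14·(30 − 27) = 27 + 0.14·3 = 27.42.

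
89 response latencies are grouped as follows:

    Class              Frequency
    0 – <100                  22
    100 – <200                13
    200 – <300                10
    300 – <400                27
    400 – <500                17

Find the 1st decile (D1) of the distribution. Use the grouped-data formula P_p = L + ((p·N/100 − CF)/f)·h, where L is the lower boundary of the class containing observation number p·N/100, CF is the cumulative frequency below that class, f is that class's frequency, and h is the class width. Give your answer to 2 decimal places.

N = 89; target position k = 10/100 · 89 = 8.9.
Cumulative frequencies: 22, 35, 45, 72, 89.
Observation 8.9 falls in the class 0 – <100.
L = 0, CF = 0, f = 22, h = 100.
P10 = 0 + ((8.9 − 0)/22)·100 = 0 + 40.4545 = 40.4545.

40.45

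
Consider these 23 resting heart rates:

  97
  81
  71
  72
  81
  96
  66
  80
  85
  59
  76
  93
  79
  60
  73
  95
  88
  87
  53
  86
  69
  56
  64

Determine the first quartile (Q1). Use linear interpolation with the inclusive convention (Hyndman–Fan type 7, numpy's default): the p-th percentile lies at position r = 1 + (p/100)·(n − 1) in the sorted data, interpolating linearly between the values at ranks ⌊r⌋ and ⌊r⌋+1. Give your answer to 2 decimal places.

67.50

Sorted: 53, 56, 59, 60, 64, 66, 69, 71, 72, 73, 76, 79, 80, 81, 81, 85, 86, 87, 88, 93, 95, 96, 97.
n = 23.
r = 1 + (25/100)·(23 − 1) = 1 + 5.5 = 6.5.
Rank 6 is 66 and rank 7 is 69.
Interpolate: 66 + 0.5·(69 − 66) = 66 + 0.5·3 = 67.5.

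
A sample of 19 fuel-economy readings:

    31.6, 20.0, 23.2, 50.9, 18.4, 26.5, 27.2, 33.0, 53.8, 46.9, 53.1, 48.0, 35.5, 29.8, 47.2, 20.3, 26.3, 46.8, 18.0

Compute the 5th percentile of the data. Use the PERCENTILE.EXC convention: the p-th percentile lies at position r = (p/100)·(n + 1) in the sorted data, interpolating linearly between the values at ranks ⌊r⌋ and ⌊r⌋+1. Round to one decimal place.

Sorted: 18.0, 18.4, 20.0, 20.3, 23.2, 26.3, 26.5, 27.2, 29.8, 31.6, 33.0, 35.5, 46.8, 46.9, 47.2, 48.0, 50.9, 53.1, 53.8.
n = 19.
r = (5/100)·(19 + 1) = 1.
r is an integer, so P5 is the value at rank 1: 18.0.

18.0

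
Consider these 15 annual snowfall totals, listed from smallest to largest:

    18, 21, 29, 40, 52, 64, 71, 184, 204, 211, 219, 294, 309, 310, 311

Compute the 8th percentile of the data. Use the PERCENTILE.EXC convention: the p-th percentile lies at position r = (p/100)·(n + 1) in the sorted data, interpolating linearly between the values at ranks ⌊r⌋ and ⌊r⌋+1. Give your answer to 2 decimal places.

18.84

n = 15.
r = (8/100)·(15 + 1) = 1.28.
Rank 1 is 18 and rank 2 is 21.
Interpolate: 18 + 0.28·(21 − 18) = 18 + 0.28·3 = 18.84.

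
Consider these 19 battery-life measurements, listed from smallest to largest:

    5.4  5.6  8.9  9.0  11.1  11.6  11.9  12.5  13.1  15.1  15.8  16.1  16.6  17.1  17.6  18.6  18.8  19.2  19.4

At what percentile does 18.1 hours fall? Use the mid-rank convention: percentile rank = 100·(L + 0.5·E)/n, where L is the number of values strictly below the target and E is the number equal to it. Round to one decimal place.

Count below 18.1: L = 15; count equal: E = 0; n = 19.
Percentile rank = 100·(15 + 0.5·0)/19 = 100·15/19 = 78.95.

78.9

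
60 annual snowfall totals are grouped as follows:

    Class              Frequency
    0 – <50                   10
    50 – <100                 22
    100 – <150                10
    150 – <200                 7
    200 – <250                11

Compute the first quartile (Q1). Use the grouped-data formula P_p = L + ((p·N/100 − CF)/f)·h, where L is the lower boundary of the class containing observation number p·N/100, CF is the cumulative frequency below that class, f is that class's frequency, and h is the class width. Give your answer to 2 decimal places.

61.36

N = 60; target position k = 25/100 · 60 = 15.
Cumulative frequencies: 10, 32, 42, 49, 60.
Observation 15 falls in the class 50 – <100.
L = 50, CF = 10, f = 22, h = 50.
P25 = 50 + ((15 − 10)/22)·50 = 50 + 11.3636 = 61.3636.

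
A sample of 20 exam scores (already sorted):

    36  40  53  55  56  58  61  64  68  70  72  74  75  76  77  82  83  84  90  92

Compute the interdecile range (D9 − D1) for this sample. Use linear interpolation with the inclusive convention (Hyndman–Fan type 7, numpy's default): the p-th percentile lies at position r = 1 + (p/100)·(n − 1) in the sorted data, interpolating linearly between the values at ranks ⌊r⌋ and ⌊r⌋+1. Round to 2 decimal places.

32.90

n = 20.
P10: r = 2.9; ranks 2–3 are 40, 53; interpolating gives 51.7.
P90: r = 18.1; ranks 18–19 are 84, 90; interpolating gives 84.6.
Difference: 84.6 − 51.7 = 32.9.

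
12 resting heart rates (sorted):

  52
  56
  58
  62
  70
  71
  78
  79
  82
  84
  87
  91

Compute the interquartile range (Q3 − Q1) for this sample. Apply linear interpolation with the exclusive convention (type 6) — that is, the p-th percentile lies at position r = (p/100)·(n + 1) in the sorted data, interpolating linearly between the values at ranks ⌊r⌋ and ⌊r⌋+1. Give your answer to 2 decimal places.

24.50

n = 12.
P25: r = 3.25; ranks 3–4 are 58, 62; interpolating gives 59.
P75: r = 9.75; ranks 9–10 are 82, 84; interpolating gives 83.5.
Difference: 83.5 − 59 = 24.5.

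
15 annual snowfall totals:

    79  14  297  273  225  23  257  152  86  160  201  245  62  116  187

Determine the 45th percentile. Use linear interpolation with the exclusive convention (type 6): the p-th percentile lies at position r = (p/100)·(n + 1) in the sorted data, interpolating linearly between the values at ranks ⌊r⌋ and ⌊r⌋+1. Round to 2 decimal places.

Sorted: 14, 23, 62, 79, 86, 116, 152, 160, 187, 201, 225, 245, 257, 273, 297.
n = 15.
r = (45/100)·(15 + 1) = 7.2.
Rank 7 is 152 and rank 8 is 160.
Interpolate: 152 + 0.2·(160 − 152) = 152 + 0.2·8 = 153.6.

153.60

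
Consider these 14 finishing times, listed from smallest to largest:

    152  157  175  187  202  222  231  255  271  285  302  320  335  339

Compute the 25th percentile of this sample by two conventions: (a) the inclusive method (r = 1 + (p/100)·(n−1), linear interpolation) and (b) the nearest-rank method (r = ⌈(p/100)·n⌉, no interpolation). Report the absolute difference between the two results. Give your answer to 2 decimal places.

n = 14.
(a) r = 4.25; between ranks 4 (187) and 5 (202): 190.75.
(b) the nearest-rank method: rank 4 → 187.
|190.75 − 187| = 3.75.

3.75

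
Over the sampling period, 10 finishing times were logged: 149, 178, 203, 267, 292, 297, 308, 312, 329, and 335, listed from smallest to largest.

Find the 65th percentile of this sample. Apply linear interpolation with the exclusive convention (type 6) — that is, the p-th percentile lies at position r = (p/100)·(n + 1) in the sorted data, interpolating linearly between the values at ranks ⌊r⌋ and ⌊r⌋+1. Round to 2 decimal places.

308.60

n = 10.
r = (65/100)·(10 + 1) = 7.15.
Rank 7 is 308 and rank 8 is 312.
Interpolate: 308 + 0.15·(312 − 308) = 308 + 0.15·4 = 308.6.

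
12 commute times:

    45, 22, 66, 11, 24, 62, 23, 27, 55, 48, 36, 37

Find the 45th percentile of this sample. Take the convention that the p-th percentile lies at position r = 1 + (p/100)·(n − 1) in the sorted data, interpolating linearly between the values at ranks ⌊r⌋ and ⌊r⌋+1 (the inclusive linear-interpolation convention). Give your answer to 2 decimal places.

35.55

Sorted: 11, 22, 23, 24, 27, 36, 37, 45, 48, 55, 62, 66.
n = 12.
r = 1 + (45/100)·(12 − 1) = 1 + 4.95 = 5.95.
Rank 5 is 27 and rank 6 is 36.
Interpolate: 27 + 0.95·(36 − 27) = 27 + 0.95·9 = 35.55.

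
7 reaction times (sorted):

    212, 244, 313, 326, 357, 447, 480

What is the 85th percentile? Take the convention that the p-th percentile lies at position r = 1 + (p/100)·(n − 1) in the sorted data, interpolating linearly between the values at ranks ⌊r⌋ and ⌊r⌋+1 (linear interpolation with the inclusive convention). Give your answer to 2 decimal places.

450.30

n = 7.
r = 1 + (85/100)·(7 − 1) = 1 + 5.1 = 6.1.
Rank 6 is 447 and rank 7 is 480.
Interpolate: 447 + 0.1·(480 − 447) = 447 + 0.1·33 = 450.3.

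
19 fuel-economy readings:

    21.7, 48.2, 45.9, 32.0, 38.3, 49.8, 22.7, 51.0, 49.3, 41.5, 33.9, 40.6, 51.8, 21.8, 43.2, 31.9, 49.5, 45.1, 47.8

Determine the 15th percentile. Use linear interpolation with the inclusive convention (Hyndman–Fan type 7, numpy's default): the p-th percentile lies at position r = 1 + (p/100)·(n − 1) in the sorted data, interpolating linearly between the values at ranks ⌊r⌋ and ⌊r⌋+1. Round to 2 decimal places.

29.14

Sorted: 21.7, 21.8, 22.7, 31.9, 32.0, 33.9, 38.3, 40.6, 41.5, 43.2, 45.1, 45.9, 47.8, 48.2, 49.3, 49.5, 49.8, 51.0, 51.8.
n = 19.
r = 1 + (15/100)·(19 − 1) = 1 + 2.7 = 3.7.
Rank 3 is 22.7 and rank 4 is 31.9.
Interpolate: 22.7 + 0.7·(31.9 − 22.7) = 22.7 + 0.7·9.2 = 29.14.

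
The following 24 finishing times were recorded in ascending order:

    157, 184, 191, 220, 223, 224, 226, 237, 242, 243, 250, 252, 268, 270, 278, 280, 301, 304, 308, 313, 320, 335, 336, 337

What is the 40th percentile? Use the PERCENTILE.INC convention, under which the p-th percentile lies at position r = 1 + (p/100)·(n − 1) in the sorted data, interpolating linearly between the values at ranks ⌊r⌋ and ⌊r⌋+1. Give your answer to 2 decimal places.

244.40

n = 24.
r = 1 + (40/100)·(24 − 1) = 1 + 9.2 = 10.2.
Rank 10 is 243 and rank 11 is 250.
Interpolate: 243 + 0.2·(250 − 243) = 243 + 0.2·7 = 244.4.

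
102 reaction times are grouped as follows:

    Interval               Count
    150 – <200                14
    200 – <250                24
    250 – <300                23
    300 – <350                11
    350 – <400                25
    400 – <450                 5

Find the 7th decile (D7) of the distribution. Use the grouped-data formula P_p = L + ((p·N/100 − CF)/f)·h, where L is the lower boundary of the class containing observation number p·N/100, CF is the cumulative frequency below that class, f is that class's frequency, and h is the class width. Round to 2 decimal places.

N = 102; target position k = 70/100 · 102 = 71.4.
Cumulative frequencies: 14, 38, 61, 72, 97, 102.
Observation 71.4 falls in the class 300 – <350.
L = 300, CF = 61, f = 11, h = 50.
P70 = 300 + ((71.4 − 61)/11)·50 = 300 + 47.2727 = 347.273.

347.27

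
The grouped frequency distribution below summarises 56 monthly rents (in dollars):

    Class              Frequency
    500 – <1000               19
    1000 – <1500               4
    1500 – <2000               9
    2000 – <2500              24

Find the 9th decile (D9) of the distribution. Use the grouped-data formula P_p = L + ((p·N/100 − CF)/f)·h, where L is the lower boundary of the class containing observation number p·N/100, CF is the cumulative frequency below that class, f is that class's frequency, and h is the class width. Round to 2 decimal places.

2383.33

N = 56; target position k = 90/100 · 56 = 50.4.
Cumulative frequencies: 19, 23, 32, 56.
Observation 50.4 falls in the class 2000 – <2500.
L = 2000, CF = 32, f = 24, h = 500.
P90 = 2000 + ((50.4 − 32)/24)·500 = 2000 + 383.333 = 2383.33.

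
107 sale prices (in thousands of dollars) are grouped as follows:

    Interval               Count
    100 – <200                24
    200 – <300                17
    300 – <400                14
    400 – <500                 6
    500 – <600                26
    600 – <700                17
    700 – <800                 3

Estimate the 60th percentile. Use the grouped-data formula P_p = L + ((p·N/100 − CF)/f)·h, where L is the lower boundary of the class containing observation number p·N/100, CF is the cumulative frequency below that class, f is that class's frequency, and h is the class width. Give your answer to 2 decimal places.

512.31

N = 107; target position k = 60/100 · 107 = 64.2.
Cumulative frequencies: 24, 41, 55, 61, 87, 104, 107.
Observation 64.2 falls in the class 500 – <600.
L = 500, CF = 61, f = 26, h = 100.
P60 = 500 + ((64.2 − 61)/26)·100 = 500 + 12.3077 = 512.308.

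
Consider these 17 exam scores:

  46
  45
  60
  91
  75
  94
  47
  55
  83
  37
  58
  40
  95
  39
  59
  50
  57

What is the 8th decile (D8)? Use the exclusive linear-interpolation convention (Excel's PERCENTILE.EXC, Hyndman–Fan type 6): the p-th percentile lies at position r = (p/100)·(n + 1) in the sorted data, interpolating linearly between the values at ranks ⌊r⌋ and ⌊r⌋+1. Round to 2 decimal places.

Sorted: 37, 39, 40, 45, 46, 47, 50, 55, 57, 58, 59, 60, 75, 83, 91, 94, 95.
n = 17.
r = (80/100)·(17 + 1) = 14.4.
Rank 14 is 83 and rank 15 is 91.
Interpolate: 83 + 0.4·(91 − 83) = 83 + 0.4·8 = 86.2.

86.20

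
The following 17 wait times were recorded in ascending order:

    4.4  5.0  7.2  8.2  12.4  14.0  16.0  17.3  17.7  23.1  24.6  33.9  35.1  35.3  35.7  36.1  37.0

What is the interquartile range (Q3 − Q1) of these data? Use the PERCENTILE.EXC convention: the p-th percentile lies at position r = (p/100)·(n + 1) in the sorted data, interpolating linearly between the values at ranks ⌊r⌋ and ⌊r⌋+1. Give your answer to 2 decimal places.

24.90

n = 17.
P25: r = 4.5; ranks 4–5 are 8.2, 12.4; interpolating gives 10.3.
P75: r = 13.5; ranks 13–14 are 35.1, 35.3; interpolating gives 35.2.
Difference: 35.2 − 10.3 = 24.9.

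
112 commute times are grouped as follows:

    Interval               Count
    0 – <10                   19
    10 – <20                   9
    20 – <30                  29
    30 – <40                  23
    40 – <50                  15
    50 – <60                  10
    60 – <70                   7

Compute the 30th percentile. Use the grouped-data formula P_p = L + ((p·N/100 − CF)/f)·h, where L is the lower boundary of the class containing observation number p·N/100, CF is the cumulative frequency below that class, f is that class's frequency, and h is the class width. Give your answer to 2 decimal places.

N = 112; target position k = 30/100 · 112 = 33.6.
Cumulative frequencies: 19, 28, 57, 80, 95, 105, 112.
Observation 33.6 falls in the class 20 – <30.
L = 20, CF = 28, f = 29, h = 10.
P30 = 20 + ((33.6 − 28)/29)·10 = 20 + 1.93103 = 21.931.

21.93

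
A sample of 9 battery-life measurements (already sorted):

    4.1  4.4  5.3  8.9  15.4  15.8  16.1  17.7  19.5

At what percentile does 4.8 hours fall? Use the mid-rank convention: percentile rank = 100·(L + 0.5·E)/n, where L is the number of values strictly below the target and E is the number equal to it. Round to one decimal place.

Count below 4.8: L = 2; count equal: E = 0; n = 9.
Percentile rank = 100·(2 + 0.5·0)/9 = 100·2/9 = 22.22.

22.2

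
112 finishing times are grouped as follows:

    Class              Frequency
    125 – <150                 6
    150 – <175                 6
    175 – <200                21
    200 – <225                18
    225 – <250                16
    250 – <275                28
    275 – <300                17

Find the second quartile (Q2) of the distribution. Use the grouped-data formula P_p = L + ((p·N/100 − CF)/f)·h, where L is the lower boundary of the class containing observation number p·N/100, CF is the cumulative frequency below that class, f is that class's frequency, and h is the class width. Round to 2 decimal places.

N = 112; target position k = 50/100 · 112 = 56.
Cumulative frequencies: 6, 12, 33, 51, 67, 95, 112.
Observation 56 falls in the class 225 – <250.
L = 225, CF = 51, f = 16, h = 25.
P50 = 225 + ((56 − 51)/16)·25 = 225 + 7.8125 = 232.812.

232.81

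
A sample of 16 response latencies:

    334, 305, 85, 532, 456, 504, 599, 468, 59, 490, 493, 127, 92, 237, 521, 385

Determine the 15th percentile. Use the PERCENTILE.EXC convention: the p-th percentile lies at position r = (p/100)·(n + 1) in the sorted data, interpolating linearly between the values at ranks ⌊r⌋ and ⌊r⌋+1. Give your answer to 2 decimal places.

Sorted: 59, 85, 92, 127, 237, 305, 334, 385, 456, 468, 490, 493, 504, 521, 532, 599.
n = 16.
r = (15/100)·(16 + 1) = 2.55.
Rank 2 is 85 and rank 3 is 92.
Interpolate: 85 + 0.55·(92 − 85) = 85 + 0.55·7 = 88.85.

88.85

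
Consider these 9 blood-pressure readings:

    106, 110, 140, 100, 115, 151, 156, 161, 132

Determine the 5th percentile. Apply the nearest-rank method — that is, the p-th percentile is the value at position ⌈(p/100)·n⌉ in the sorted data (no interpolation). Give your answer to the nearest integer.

100

Sorted: 100, 106, 110, 115, 132, 140, 151, 156, 161.
n = 9.
Position = ⌈5/100 · 9⌉ = ⌈0.45⌉ = 1.
The value at rank 1 is 100.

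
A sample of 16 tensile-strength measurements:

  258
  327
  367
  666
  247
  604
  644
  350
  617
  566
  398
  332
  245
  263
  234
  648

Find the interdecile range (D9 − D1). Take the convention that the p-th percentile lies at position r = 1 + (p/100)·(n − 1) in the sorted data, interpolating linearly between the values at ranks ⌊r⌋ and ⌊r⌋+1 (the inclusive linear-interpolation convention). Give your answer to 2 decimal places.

Sorted: 234, 245, 247, 258, 263, 327, 332, 350, 367, 398, 566, 604, 617, 644, 648, 666.
n = 16.
P10: r = 2.5; ranks 2–3 are 245, 247; interpolating gives 246.
P90: r = 14.5; ranks 14–15 are 644, 648; interpolating gives 646.
Difference: 646 − 246 = 400.

400.00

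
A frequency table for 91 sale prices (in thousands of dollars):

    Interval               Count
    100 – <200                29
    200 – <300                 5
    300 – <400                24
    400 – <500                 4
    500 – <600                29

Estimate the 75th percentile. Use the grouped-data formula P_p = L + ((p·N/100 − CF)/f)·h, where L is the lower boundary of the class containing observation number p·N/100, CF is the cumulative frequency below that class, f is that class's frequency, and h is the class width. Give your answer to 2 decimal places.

N = 91; target position k = 75/100 · 91 = 68.25.
Cumulative frequencies: 29, 34, 58, 62, 91.
Observation 68.25 falls in the class 500 – <600.
L = 500, CF = 62, f = 29, h = 100.
P75 = 500 + ((68.25 − 62)/29)·100 = 500 + 21.5517 = 521.552.

521.55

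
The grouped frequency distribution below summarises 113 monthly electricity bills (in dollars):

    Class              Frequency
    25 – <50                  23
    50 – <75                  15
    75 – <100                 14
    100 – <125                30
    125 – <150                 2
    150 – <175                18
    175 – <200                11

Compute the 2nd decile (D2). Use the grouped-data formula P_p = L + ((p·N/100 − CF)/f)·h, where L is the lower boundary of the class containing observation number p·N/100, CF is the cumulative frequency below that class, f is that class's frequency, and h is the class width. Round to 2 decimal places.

N = 113; target position k = 20/100 · 113 = 22.6.
Cumulative frequencies: 23, 38, 52, 82, 84, 102, 113.
Observation 22.6 falls in the class 25 – <50.
L = 25, CF = 0, f = 23, h = 25.
P20 = 25 + ((22.6 − 0)/23)·25 = 25 + 24.5652 = 49.5652.

49.57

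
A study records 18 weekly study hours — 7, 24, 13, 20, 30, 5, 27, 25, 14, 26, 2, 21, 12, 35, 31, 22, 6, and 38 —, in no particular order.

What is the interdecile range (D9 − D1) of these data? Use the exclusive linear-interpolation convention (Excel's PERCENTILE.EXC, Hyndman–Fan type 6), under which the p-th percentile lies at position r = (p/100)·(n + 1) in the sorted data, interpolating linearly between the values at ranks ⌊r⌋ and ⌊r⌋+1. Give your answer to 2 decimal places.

30.60

Sorted: 2, 5, 6, 7, 12, 13, 14, 20, 21, 22, 24, 25, 26, 27, 30, 31, 35, 38.
n = 18.
P10: r = 1.9; ranks 1–2 are 2, 5; interpolating gives 4.7.
P90: r = 17.1; ranks 17–18 are 35, 38; interpolating gives 35.3.
Difference: 35.3 − 4.7 = 30.6.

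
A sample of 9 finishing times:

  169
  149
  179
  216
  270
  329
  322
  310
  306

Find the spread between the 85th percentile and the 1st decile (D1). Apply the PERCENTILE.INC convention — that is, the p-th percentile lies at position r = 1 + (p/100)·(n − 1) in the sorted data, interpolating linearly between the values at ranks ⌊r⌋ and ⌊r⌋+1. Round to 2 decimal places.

154.60

Sorted: 149, 169, 179, 216, 270, 306, 310, 322, 329.
n = 9.
P10: r = 1.8; ranks 1–2 are 149, 169; interpolating gives 165.
P85: r = 7.8; ranks 7–8 are 310, 322; interpolating gives 319.6.
Difference: 319.6 − 165 = 154.6.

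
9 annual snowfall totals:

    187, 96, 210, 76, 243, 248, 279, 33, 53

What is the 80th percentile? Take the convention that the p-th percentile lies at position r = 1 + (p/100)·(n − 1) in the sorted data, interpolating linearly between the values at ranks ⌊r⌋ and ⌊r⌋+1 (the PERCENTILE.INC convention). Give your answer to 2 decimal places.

Sorted: 33, 53, 76, 96, 187, 210, 243, 248, 279.
n = 9.
r = 1 + (80/100)·(9 − 1) = 1 + 6.4 = 7.4.
Rank 7 is 243 and rank 8 is 248.
Interpolate: 243 + 0.4·(248 − 243) = 243 + 0.4·5 = 245.

245.00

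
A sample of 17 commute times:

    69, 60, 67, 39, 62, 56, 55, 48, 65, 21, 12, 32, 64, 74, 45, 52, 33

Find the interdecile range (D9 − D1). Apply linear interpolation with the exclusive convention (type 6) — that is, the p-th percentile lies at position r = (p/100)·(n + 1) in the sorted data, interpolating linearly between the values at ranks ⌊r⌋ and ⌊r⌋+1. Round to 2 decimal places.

50.80

Sorted: 12, 21, 32, 33, 39, 45, 48, 52, 55, 56, 60, 62, 64, 65, 67, 69, 74.
n = 17.
P10: r = 1.8; ranks 1–2 are 12, 21; interpolating gives 19.2.
P90: r = 16.2; ranks 16–17 are 69, 74; interpolating gives 70.
Difference: 70 − 19.2 = 50.8.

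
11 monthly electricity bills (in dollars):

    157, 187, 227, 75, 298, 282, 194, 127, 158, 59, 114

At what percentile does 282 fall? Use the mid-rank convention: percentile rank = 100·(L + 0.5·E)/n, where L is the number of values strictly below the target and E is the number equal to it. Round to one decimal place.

86.4

Sorted: 59, 75, 114, 127, 157, 158, 187, 194, 227, 282, 298.
Count below 282: L = 9; count equal: E = 1; n = 11.
Percentile rank = 100·(9 + 0.5·1)/11 = 100·9.5/11 = 86.36.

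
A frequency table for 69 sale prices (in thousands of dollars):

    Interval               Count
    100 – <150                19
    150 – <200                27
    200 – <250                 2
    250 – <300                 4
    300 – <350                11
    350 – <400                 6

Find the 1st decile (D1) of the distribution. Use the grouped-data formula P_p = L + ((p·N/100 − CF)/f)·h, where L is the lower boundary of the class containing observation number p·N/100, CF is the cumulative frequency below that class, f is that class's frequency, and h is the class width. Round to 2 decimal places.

N = 69; target position k = 10/100 · 69 = 6.9.
Cumulative frequencies: 19, 46, 48, 52, 63, 69.
Observation 6.9 falls in the class 100 – <150.
L = 100, CF = 0, f = 19, h = 50.
P10 = 100 + ((6.9 − 0)/19)·50 = 100 + 18.1579 = 118.158.

118.16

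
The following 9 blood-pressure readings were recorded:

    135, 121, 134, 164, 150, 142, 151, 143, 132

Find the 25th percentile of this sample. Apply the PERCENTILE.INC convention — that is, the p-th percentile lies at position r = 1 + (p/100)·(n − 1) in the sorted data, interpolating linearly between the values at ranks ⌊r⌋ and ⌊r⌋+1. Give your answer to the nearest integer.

Sorted: 121, 132, 134, 135, 142, 143, 150, 151, 164.
n = 9.
r = 1 + (25/100)·(9 − 1) = 1 + 2 = 3.
r is an integer, so P25 is the value at rank 3: 134.

134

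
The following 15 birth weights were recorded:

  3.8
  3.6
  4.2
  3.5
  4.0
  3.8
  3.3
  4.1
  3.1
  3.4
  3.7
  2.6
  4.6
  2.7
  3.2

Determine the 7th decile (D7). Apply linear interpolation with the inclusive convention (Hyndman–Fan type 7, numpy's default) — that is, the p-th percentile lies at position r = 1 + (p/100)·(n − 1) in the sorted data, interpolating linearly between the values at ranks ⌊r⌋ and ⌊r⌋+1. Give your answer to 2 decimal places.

Sorted: 2.6, 2.7, 3.1, 3.2, 3.3, 3.4, 3.5, 3.6, 3.7, 3.8, 3.8, 4.0, 4.1, 4.2, 4.6.
n = 15.
r = 1 + (70/100)·(15 − 1) = 1 + 9.8 = 10.8.
Rank 10 is 3.8 and rank 11 is 3.8.
Interpolate: 3.8 + 0.8·(3.8 − 3.8) = 3.8 + 0.8·0 = 3.8.

3.80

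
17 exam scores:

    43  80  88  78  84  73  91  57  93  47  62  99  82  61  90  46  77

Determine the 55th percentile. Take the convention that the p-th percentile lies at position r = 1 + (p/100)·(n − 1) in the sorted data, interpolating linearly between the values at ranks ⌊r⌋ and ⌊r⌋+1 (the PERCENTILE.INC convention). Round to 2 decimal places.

Sorted: 43, 46, 47, 57, 61, 62, 73, 77, 78, 80, 82, 84, 88, 90, 91, 93, 99.
n = 17.
r = 1 + (55/100)·(17 − 1) = 1 + 8.8 = 9.8.
Rank 9 is 78 and rank 10 is 80.
Interpolate: 78 + 0.8·(80 − 78) = 78 + 0.8·2 = 79.6.

79.60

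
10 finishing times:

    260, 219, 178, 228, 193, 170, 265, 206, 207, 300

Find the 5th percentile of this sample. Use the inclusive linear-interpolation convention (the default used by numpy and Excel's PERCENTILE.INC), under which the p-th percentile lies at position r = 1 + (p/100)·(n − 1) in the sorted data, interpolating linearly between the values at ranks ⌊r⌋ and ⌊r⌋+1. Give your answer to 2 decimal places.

Sorted: 170, 178, 193, 206, 207, 219, 228, 260, 265, 300.
n = 10.
r = 1 + (5/100)·(10 − 1) = 1 + 0.45 = 1.45.
Rank 1 is 170 and rank 2 is 178.
Interpolate: 170 + 0.45·(178 − 170) = 170 + 0.45·8 = 173.6.

173.60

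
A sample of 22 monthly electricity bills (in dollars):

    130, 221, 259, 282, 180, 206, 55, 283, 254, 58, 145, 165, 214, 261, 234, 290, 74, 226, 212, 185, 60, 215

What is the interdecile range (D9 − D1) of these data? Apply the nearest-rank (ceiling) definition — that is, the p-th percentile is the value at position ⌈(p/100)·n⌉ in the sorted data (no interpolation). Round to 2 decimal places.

222.00

Sorted: 55, 58, 60, 74, 130, 145, 165, 180, 185, 206, 212, 214, 215, 221, 226, 234, 254, 259, 261, 282, 283, 290.
n = 22.
P10: rank ⌈10/100·22⌉ = 3 → 60.
P90: rank ⌈90/100·22⌉ = 20 → 282.
Difference: 282 − 60 = 222.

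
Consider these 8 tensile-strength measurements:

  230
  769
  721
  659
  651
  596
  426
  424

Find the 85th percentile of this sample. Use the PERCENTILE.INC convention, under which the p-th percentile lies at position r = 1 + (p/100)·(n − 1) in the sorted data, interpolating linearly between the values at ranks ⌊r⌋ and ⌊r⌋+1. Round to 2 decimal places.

717.90

Sorted: 230, 424, 426, 596, 651, 659, 721, 769.
n = 8.
r = 1 + (85/100)·(8 − 1) = 1 + 5.95 = 6.95.
Rank 6 is 659 and rank 7 is 721.
Interpolate: 659 + 0.95·(721 − 659) = 659 + 0.95·62 = 717.9.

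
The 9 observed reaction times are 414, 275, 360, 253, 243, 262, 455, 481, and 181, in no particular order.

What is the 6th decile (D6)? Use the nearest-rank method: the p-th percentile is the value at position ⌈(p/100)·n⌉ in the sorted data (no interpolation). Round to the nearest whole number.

360

Sorted: 181, 243, 253, 262, 275, 360, 414, 455, 481.
n = 9.
Position = ⌈60/100 · 9⌉ = ⌈5.4⌉ = 6.
The value at rank 6 is 360.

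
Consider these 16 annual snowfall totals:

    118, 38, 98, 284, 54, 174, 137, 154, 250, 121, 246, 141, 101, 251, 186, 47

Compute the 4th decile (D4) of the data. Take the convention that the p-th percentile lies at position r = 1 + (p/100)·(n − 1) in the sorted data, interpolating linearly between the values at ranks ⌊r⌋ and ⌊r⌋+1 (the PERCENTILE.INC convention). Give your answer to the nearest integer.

121

Sorted: 38, 47, 54, 98, 101, 118, 121, 137, 141, 154, 174, 186, 246, 250, 251, 284.
n = 16.
r = 1 + (40/100)·(16 − 1) = 1 + 6 = 7.
r is an integer, so P40 is the value at rank 7: 121.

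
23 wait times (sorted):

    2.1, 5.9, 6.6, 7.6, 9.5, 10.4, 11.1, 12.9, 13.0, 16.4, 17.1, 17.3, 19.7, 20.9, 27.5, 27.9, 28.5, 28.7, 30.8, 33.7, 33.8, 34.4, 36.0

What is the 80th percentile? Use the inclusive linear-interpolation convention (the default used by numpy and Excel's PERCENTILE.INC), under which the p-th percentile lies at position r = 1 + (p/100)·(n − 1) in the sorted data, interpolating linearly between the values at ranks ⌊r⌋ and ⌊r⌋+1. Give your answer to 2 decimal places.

n = 23.
r = 1 + (80/100)·(23 − 1) = 1 + 17.6 = 18.6.
Rank 18 is 28.7 and rank 19 is 30.8.
Interpolate: 28.7 + 0.6·(30.8 − 28.7) = 28.7 + 0.6·2.1 = 29.96.

29.96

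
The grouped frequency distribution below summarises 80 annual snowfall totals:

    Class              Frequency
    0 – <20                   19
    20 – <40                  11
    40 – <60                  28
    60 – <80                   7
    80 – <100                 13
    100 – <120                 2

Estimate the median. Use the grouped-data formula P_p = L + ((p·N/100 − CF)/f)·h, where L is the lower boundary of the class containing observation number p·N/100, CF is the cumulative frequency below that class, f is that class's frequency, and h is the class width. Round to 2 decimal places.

N = 80; target position k = 50/100 · 80 = 40.
Cumulative frequencies: 19, 30, 58, 65, 78, 80.
Observation 40 falls in the class 40 – <60.
L = 40, CF = 30, f = 28, h = 20.
P50 = 40 + ((40 − 30)/28)·20 = 40 + 7.14286 = 47.1429.

47.14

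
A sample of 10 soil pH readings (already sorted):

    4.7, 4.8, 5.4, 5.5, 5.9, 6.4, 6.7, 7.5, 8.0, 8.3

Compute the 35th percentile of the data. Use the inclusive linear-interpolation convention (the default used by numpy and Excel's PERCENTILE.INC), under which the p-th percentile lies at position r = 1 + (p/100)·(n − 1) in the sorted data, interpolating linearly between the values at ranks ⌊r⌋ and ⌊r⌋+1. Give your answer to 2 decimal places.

5.56

n = 10.
r = 1 + (35/100)·(10 − 1) = 1 + 3.15 = 4.15.
Rank 4 is 5.5 and rank 5 is 5.9.
Interpolate: 5.5 + 0.15·(5.9 − 5.5) = 5.5 + 0.15·0.4 = 5.56.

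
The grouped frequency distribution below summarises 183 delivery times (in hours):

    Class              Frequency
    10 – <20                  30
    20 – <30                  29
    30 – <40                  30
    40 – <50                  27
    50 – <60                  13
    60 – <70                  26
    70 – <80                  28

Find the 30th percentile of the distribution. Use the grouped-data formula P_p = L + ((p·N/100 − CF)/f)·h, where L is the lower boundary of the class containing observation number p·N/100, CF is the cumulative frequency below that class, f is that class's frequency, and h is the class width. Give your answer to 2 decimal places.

28.59

N = 183; target position k = 30/100 · 183 = 54.9.
Cumulative frequencies: 30, 59, 89, 116, 129, 155, 183.
Observation 54.9 falls in the class 20 – <30.
L = 20, CF = 30, f = 29, h = 10.
P30 = 20 + ((54.9 − 30)/29)·10 = 20 + 8.58621 = 28.5862.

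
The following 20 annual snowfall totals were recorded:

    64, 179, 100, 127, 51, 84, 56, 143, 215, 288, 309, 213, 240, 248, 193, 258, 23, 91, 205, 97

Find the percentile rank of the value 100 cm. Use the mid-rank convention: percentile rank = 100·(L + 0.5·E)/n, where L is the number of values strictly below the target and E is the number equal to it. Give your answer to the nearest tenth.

37.5

Sorted: 23, 51, 56, 64, 84, 91, 97, 100, 127, 143, 179, 193, 205, 213, 215, 240, 248, 258, 288, 309.
Count below 100: L = 7; count equal: E = 1; n = 20.
Percentile rank = 100·(7 + 0.5·1)/20 = 100·7.5/20 = 37.5.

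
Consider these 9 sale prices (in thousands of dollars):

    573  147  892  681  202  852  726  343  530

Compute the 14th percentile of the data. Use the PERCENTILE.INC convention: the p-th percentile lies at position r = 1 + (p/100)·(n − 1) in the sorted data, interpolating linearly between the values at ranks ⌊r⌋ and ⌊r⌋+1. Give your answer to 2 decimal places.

218.92

Sorted: 147, 202, 343, 530, 573, 681, 726, 852, 892.
n = 9.
r = 1 + (14/100)·(9 − 1) = 1 + 1.12 = 2.12.
Rank 2 is 202 and rank 3 is 343.
Interpolate: 202 + 0.12·(343 − 202) = 202 + 0.12·141 = 218.92.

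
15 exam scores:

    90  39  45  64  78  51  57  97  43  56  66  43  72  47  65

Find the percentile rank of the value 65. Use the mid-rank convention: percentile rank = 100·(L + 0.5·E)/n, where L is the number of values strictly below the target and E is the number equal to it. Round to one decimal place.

63.3

Sorted: 39, 43, 43, 45, 47, 51, 56, 57, 64, 65, 66, 72, 78, 90, 97.
Count below 65: L = 9; count equal: E = 1; n = 15.
Percentile rank = 100·(9 + 0.5·1)/15 = 100·9.5/15 = 63.33.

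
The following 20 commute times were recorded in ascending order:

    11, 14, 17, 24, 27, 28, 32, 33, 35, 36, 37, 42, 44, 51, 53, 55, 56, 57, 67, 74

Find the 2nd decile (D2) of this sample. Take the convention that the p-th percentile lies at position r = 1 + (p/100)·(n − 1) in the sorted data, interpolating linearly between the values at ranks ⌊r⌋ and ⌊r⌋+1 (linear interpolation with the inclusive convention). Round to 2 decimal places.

n = 20.
r = 1 + (20/100)·(20 − 1) = 1 + 3.8 = 4.8.
Rank 4 is 24 and rank 5 is 27.
Interpolate: 24 + 0.8·(27 − 24) = 24 + 0.8·3 = 26.4.

26.40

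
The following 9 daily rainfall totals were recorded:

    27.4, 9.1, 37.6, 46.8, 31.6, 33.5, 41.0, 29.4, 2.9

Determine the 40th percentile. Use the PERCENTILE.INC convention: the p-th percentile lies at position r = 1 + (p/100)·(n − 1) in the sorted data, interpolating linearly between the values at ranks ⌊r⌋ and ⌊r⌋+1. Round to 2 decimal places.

29.84

Sorted: 2.9, 9.1, 27.4, 29.4, 31.6, 33.5, 37.6, 41.0, 46.8.
n = 9.
r = 1 + (40/100)·(9 − 1) = 1 + 3.2 = 4.2.
Rank 4 is 29.4 and rank 5 is 31.6.
Interpolate: 29.4 + 0.2·(31.6 − 29.4) = 29.4 + 0.2·2.2 = 29.84.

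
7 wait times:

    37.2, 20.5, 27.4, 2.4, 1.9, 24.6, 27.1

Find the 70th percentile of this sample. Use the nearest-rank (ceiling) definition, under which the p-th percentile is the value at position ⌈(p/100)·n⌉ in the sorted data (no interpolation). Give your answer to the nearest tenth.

27.1

Sorted: 1.9, 2.4, 20.5, 24.6, 27.1, 27.4, 37.2.
n = 7.
Position = ⌈70/100 · 7⌉ = ⌈4.9⌉ = 5.
The value at rank 5 is 27.1.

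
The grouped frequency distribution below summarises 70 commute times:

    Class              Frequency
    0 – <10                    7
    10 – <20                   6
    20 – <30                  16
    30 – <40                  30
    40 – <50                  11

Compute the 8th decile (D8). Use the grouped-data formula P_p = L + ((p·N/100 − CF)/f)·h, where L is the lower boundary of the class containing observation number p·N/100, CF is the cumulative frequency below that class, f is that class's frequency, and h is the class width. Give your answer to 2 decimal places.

39.00

N = 70; target position k = 80/100 · 70 = 56.
Cumulative frequencies: 7, 13, 29, 59, 70.
Observation 56 falls in the class 30 – <40.
L = 30, CF = 29, f = 30, h = 10.
P80 = 30 + ((56 − 29)/30)·10 = 30 + 9 = 39.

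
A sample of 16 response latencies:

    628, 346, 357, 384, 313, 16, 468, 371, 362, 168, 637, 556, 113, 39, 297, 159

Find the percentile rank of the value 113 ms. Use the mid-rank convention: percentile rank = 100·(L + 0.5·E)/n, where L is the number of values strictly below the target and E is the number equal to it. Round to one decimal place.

15.6

Sorted: 16, 39, 113, 159, 168, 297, 313, 346, 357, 362, 371, 384, 468, 556, 628, 637.
Count below 113: L = 2; count equal: E = 1; n = 16.
Percentile rank = 100·(2 + 0.5·1)/16 = 100·2.5/16 = 15.62.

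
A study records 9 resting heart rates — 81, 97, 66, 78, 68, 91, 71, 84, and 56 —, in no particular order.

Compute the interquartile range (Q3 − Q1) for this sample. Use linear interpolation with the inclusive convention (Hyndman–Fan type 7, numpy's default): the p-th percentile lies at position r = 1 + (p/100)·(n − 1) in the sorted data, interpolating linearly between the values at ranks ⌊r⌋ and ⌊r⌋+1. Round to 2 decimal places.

Sorted: 56, 66, 68, 71, 78, 81, 84, 91, 97.
n = 9.
P25: r = 3 (integer) → 68.
P75: r = 7 (integer) → 84.
Difference: 84 − 68 = 16.

16.00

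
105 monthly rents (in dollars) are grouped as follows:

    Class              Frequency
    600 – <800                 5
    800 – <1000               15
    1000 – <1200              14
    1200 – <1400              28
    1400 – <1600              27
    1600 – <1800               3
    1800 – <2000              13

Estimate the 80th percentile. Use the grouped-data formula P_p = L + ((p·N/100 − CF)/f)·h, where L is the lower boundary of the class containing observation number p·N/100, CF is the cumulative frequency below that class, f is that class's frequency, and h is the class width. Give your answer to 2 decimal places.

N = 105; target position k = 80/100 · 105 = 84.
Cumulative frequencies: 5, 20, 34, 62, 89, 92, 105.
Observation 84 falls in the class 1400 – <1600.
L = 1400, CF = 62, f = 27, h = 200.
P80 = 1400 + ((84 − 62)/27)·200 = 1400 + 162.963 = 1562.96.

1562.96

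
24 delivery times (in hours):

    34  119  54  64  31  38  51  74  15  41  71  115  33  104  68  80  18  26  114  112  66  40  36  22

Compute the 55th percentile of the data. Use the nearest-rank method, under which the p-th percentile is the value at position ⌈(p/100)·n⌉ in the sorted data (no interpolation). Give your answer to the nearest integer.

Sorted: 15, 18, 22, 26, 31, 33, 34, 36, 38, 40, 41, 51, 54, 64, 66, 68, 71, 74, 80, 104, 112, 114, 115, 119.
n = 24.
Position = ⌈55/100 · 24⌉ = ⌈13.2⌉ = 14.
The value at rank 14 is 64.

64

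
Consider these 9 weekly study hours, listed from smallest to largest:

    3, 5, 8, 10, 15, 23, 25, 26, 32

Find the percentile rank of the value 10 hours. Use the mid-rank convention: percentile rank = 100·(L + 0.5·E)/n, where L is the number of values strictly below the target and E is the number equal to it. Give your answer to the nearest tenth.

38.9

Count below 10: L = 3; count equal: E = 1; n = 9.
Percentile rank = 100·(3 + 0.5·1)/9 = 100·3.5/9 = 38.89.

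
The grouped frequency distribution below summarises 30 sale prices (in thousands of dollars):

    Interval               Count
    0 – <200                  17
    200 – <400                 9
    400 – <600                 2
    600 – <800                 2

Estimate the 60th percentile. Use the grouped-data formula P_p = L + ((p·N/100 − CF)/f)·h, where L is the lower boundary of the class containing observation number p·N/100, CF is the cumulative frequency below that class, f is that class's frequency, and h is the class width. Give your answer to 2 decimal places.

222.22

N = 30; target position k = 60/100 · 30 = 18.
Cumulative frequencies: 17, 26, 28, 30.
Observation 18 falls in the class 200 – <400.
L = 200, CF = 17, f = 9, h = 200.
P60 = 200 + ((18 − 17)/9)·200 = 200 + 22.2222 = 222.222.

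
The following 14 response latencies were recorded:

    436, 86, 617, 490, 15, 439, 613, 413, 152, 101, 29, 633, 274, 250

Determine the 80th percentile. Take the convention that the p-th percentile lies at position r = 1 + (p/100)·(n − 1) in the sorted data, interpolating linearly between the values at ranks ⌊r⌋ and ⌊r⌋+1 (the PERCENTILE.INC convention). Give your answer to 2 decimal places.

Sorted: 15, 29, 86, 101, 152, 250, 274, 413, 436, 439, 490, 613, 617, 633.
n = 14.
r = 1 + (80/100)·(14 − 1) = 1 + 10.4 = 11.4.
Rank 11 is 490 and rank 12 is 613.
Interpolate: 490 + 0.4·(613 − 490) = 490 + 0.4·123 = 539.2.

539.20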